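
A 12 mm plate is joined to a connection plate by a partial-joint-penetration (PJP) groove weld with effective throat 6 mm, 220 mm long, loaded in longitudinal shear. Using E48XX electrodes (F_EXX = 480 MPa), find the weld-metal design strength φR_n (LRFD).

φR_n ≈ 285 kN

Effective throat (given) t_e = 6 mm.
A_we = 6 × 220 = 1320 mm².
F_nw = 0.6 F_EXX = 288 MPa.
φR_n = 0.75 × 288 × 1320 × 10⁻³ = 285.1 kN.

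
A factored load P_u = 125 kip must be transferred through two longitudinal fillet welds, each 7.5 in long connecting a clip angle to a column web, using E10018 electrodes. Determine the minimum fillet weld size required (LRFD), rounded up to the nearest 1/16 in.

w = 5/16 in

E100XX → F_EXX = 100 ksi.
Total weld length L = 15 in.
Required throat t_e = P_u / (φ × 0.6 F_EXX × L) = 125 / (0.75 × 0.6 × 100 × 15) = 0.1852 in.
Required leg w = t_e / 0.707 = 0.2619 in → use 5/16 in.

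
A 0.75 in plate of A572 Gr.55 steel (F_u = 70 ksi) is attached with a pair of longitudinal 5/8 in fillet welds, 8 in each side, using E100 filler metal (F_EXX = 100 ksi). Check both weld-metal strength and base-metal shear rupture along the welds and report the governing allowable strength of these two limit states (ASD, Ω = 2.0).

R_n/Ω ≈ 212 kip (weld metal governs)

t_e = 0.707 × 0.625 = 0.4419 in; L = 16 in.
Weld metal: R_n/Ω = (1/2.0) × 0.6 × 100 × 0.4419 × 16 = 212.1 kip.
Base metal (shear rupture): R_n/Ω = (1/2.0) × 0.6 × 70 × 0.75 × 16 = 252 kip.
Governing: weld metal.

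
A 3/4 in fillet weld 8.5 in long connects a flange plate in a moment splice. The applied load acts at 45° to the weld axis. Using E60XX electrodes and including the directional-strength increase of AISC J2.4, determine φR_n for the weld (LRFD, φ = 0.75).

E60XX → F_EXX = 60 ksi.
t_e = 0.707 × 0.75 = 0.5302 in; A_we = 0.5302 × 8.5 = 4.507 in².
Directional factor: 1.0 + 0.5 sin^1.5(45°) = 1.297.
F_nw = 0.6 × 60 × 1.297 = 46.7 ksi.
φR_n = 0.75 × 46.7 × 4.507 = 157.9 kips.

φR_n ≈ 158 kips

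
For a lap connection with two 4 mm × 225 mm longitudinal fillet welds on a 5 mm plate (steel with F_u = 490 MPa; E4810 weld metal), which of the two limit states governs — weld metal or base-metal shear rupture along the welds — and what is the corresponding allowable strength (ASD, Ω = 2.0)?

R_n/Ω ≈ 183 kN (weld metal governs)

E48XX → F_EXX = 480 MPa.
t_e = 0.707 × 4 = 2.828 mm; L = 450 mm.
Weld metal: R_n/Ω = (1/2.0) × 0.6 × 480 × 2.828 × 450 × 10⁻³ = 183.3 kN.
Base metal (shear rupture): R_n/Ω = (1/2.0) × 0.6 × 490 × 5 × 450 × 10⁻³ = 330.8 kN.
Governing: weld metal.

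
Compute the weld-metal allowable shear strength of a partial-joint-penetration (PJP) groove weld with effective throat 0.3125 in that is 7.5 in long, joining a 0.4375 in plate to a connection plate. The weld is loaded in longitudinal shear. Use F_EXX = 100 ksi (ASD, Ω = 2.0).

R_n/Ω ≈ 70.3 kips

Effective throat (given) t_e = 0.3125 in.
A_we = 0.3125 × 7.5 = 2.344 in².
F_nw = 0.6 F_EXX = 60 ksi.
R_n/Ω = (60 × 2.344) / 2.0 = 70.31 kips.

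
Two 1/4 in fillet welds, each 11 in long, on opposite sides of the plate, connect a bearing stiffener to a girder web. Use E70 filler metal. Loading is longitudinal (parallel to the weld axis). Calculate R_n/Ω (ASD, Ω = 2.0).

R_n/Ω ≈ 81.7 kips

E70XX → F_EXX = 70 ksi.
Effective throat t_e = 0.707 × 0.25 = 0.1767 in.
Total length L = 22 in; A_we = 0.1767 × 22 = 3.888 in².
F_nw = 0.6 F_EXX = 0.6 × 70 = 42 ksi.
R_n = 42 × 3.888 = 163.3 kips; R_n/Ω = 163.3/2.0 = 81.66 kips.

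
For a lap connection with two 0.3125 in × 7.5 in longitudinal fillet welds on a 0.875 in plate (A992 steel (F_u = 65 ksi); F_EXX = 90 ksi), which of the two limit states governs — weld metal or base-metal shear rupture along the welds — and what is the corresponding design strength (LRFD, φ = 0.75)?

φR_n ≈ 134 kip (weld metal governs)

t_e = 0.707 × 0.3125 = 0.2209 in; L = 15 in.
Weld metal: φR_n = 0.75 × 0.6 × 90 × 0.2209 × 15 = 134.2 kip.
Base metal (shear rupture): φR_n = 0.75 × 0.6 × 65 × 0.875 × 15 = 383.9 kip.
Governing: weld metal.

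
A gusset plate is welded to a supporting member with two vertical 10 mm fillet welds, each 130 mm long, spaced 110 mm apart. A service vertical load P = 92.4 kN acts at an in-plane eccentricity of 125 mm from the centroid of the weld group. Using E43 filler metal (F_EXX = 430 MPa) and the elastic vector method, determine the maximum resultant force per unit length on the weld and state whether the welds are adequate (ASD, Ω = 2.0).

f_max ≈ 1120 N/mm; NOT adequate

Total weld length L_w = 260 mm. Treat welds as unit-width lines.
Polar moment about centroid: J = 2[d³/12 + d(b/2)²] = 2[130³/12 + 130×55²] = 1153000 mm³.
Direct shear f_v = P/L_w = 92.4×10³ / 260 = 355.4 N/mm (vertical).
Torsion M = P·e = 92.4×10³ × 125 = 11550000 N·mm.
Critical point at (x, y) = (55, 65) from centroid. f_tx = M·y/J = 651.3 N/mm; f_ty = M·x/J = 551.1 N/mm.
Resultant f_max = √[f_tx² + (f_v + f_ty)²] = √[651.3² + (355.4 + 551.1)²] = 1116 N/mm.
Capacity per unit length: r_n/Ω = (1/2.0) × 0.6 × 430 × (0.707 × 10) = 912 N/mm.
1116 > 912 → NOT adequate.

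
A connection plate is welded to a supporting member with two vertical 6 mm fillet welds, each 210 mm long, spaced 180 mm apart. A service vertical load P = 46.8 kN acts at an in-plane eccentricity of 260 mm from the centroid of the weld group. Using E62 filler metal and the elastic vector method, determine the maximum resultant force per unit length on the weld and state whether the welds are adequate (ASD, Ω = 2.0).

E62XX → F_EXX = 620 MPa.
Total weld length L_w = 420 mm. Treat welds as unit-width lines.
Polar moment about centroid: J = 2[d³/12 + d(b/2)²] = 2[210³/12 + 210×90²] = 4946000 mm³.
Direct shear f_v = P/L_w = 46.8×10³ / 420 = 111.4 N/mm (vertical).
Torsion M = P·e = 46.8×10³ × 260 = 12168000 N·mm.
Critical point at (x, y) = (90, 105) from centroid. f_tx = M·y/J = 258.3 N/mm; f_ty = M·x/J = 221.4 N/mm.
Resultant f_max = √[f_tx² + (f_v + f_ty)²] = √[258.3² + (111.4 + 221.4)²] = 421.4 N/mm.
Capacity per unit length: r_n/Ω = (1/2.0) × 0.6 × 620 × (0.707 × 6) = 789 N/mm.
421.4 ≤ 789 → adequate.

f_max ≈ 421 N/mm; adequate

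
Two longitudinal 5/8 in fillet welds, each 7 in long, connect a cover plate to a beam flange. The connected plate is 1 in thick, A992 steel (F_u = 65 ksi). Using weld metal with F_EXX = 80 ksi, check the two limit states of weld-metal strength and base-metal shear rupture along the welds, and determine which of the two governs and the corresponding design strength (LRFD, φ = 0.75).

φR_n ≈ 223 kips (weld metal governs)

t_e = 0.707 × 0.625 = 0.4419 in; L = 14 in.
Weld metal: φR_n = 0.75 × 0.6 × 80 × 0.4419 × 14 = 222.7 kips.
Base metal (shear rupture): φR_n = 0.75 × 0.6 × 65 × 1 × 14 = 409.5 kips.
Governing: weld metal.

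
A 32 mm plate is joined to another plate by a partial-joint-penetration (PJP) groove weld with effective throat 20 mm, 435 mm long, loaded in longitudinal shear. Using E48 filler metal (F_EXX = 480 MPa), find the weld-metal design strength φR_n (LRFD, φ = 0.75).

Effective throat (given) t_e = 20 mm.
A_we = 20 × 435 = 8700 mm².
F_nw = 0.6 F_EXX = 288 MPa.
φR_n = 0.75 × 288 × 8700 × 10⁻³ = 1879 kN.

φR_n ≈ 1880 kN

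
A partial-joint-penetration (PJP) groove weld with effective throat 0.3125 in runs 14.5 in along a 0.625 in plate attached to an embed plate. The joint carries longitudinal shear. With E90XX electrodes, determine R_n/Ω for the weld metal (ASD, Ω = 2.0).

E90XX → F_EXX = 90 ksi.
Effective throat (given) t_e = 0.3125 in.
A_we = 0.3125 × 14.5 = 4.531 in².
F_nw = 0.6 F_EXX = 54 ksi.
R_n/Ω = (54 × 4.531) / 2.0 = 122.3 kip.

R_n/Ω ≈ 122 kip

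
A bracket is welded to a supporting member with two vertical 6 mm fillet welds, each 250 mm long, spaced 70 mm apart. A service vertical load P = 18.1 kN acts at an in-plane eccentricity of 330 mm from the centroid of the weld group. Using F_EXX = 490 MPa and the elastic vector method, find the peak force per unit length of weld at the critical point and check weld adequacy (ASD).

f_max ≈ 253 N/mm; adequate

Total weld length L_w = 500 mm. Treat welds as unit-width lines.
Polar moment about centroid: J = 2[d³/12 + d(b/2)²] = 2[250³/12 + 250×35²] = 3217000 mm³.
Direct shear f_v = P/L_w = 18.1×10³ / 500 = 36.2 N/mm (vertical).
Torsion M = P·e = 18.1×10³ × 330 = 5973000 N·mm.
Critical point at (x, y) = (35, 125) from centroid. f_tx = M·y/J = 232.1 N/mm; f_ty = M·x/J = 64.99 N/mm.
Resultant f_max = √[f_tx² + (f_v + f_ty)²] = √[232.1² + (36.2 + 64.99)²] = 253.2 N/mm.
Capacity per unit length: r_n/Ω = (1/2.0) × 0.6 × 490 × (0.707 × 6) = 623.6 N/mm.
253.2 ≤ 623.6 → adequate.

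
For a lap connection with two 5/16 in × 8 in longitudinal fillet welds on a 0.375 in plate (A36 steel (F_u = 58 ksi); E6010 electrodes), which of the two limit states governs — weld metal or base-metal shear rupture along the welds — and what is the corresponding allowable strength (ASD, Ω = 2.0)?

E60XX → F_EXX = 60 ksi.
t_e = 0.707 × 0.3125 = 0.2209 in; L = 16 in.
Weld metal: R_n/Ω = (1/2.0) × 0.6 × 60 × 0.2209 × 16 = 63.63 kip.
Base metal (shear rupture): R_n/Ω = (1/2.0) × 0.6 × 58 × 0.375 × 16 = 104.4 kip.
Governing: weld metal.

R_n/Ω ≈ 63.6 kip (weld metal governs)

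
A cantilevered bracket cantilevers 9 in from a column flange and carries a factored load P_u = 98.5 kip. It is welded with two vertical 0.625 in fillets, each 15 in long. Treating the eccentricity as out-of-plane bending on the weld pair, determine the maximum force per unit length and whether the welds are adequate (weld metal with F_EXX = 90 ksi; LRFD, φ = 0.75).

f_max ≈ 12.3 kip/in; adequate

L_w = 2 × 15 = 30 in; section modulus (unit throat) S = 2 × L²/6 = 75 in².
Direct shear f_v = P/L_w = 98.5/30 = 3.283 kip/in.
Moment M = P × e = 98.5 × 9 = 886.5 kip·in; bending f_b = M/S = 11.82 kip/in.
f_max = √(f_v² + f_b²) = √(3.283² + 11.82²) = 12.27 kip/in.
φr_n = 0.75 × 0.6 × 90 × (0.707 × 0.625) = 17.9 kip/in → adequate.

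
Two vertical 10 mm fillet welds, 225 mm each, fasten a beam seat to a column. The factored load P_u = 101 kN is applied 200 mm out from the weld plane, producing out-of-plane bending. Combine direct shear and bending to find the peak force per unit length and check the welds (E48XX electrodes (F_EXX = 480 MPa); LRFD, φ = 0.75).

f_max ≈ 1220 N/mm; adequate

L_w = 2 × 225 = 450 mm; section modulus (unit throat) S = 2 × L²/6 = 16880 mm².
Direct shear f_v = P/L_w = 101×10³/450 = 224.4 N/mm.
Moment M = P × e = 101×10³ × 200 = 20200000 N·mm; bending f_b = M/S = 1197 N/mm.
f_max = √(f_v² + f_b²) = √(224.4² + 1197²) = 1218 N/mm.
φr_n = 0.75 × 0.6 × 480 × (0.707 × 10) = 1527 N/mm → adequate.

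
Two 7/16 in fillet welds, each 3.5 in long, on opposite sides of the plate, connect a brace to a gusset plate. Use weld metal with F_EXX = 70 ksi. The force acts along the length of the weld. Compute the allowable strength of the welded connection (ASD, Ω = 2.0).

R_n/Ω ≈ 45.5 kips

Effective throat t_e = 0.707 × 0.4375 = 0.3093 in.
Total length L = 7 in; A_we = 0.3093 × 7 = 2.165 in².
F_nw = 0.6 F_EXX = 0.6 × 70 = 42 ksi.
R_n = 42 × 2.165 = 90.94 kips; R_n/Ω = 90.94/2.0 = 45.47 kips.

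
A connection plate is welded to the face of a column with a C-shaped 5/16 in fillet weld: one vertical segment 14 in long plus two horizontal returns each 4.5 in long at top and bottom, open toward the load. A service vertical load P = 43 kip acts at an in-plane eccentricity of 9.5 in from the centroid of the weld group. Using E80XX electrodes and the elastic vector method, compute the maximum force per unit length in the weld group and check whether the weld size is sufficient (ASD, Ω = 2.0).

E80XX → F_EXX = 80 ksi.
Total weld length L_w = 23 in. Treat welds as unit-width lines.
Centroid: x̄ = 2×4.5×2.25 / 23 = 0.8804 in from the vertical weld.
Polar moment about centroid: J = I_x + I_y = [14³/12 + 2×4.5×7²] + [14×0.8804² + 2(4.5³/12 + 4.5×1.37²)] = 712.6 in³.
Direct shear f_v = P/L_w = 43 / 23 = 1.87 kip/in (vertical).
Torsion M = P·e = 43 × 9.5 = 408.5 kip·in.
Critical point at (x, y) = (3.62, 7) from centroid. f_tx = M·y/J = 4.013 kip/in; f_ty = M·x/J = 2.075 kip/in.
Resultant f_max = √[f_tx² + (f_v + f_ty)²] = √[4.013² + (1.87 + 2.075)²] = 5.627 kip/in.
Capacity per unit length: r_n/Ω = (1/2.0) × 0.6 × 80 × (0.707 × 0.3125) = 5.302 kip/in.
5.627 > 5.302 → NOT adequate.

f_max ≈ 5.63 kip/in; NOT adequate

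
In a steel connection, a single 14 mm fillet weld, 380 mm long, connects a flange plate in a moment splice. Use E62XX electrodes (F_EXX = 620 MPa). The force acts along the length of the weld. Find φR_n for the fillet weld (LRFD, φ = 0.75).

φR_n ≈ 1050 kN

Effective throat t_e = 0.707 × 14 = 9.898 mm.
Total length L = 380 mm; A_we = 9.898 × 380 = 3761 mm².
F_nw = 0.6 F_EXX = 0.6 × 620 = 372 MPa.
φR_n = 0.75 × 372 × 3761 × 10⁻³ = 1049 kN.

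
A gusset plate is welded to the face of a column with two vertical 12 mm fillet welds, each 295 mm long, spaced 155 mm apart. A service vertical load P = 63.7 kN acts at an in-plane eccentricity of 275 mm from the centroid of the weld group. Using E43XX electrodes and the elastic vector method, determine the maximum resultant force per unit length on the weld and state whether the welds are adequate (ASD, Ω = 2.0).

E43XX → F_EXX = 430 MPa.
Total weld length L_w = 590 mm. Treat welds as unit-width lines.
Polar moment about centroid: J = 2[d³/12 + d(b/2)²] = 2[295³/12 + 295×77.5²] = 7822000 mm³.
Direct shear f_v = P/L_w = 63.7×10³ / 590 = 108 N/mm (vertical).
Torsion M = P·e = 63.7×10³ × 275 = 17518000 N·mm.
Critical point at (x, y) = (77.5, 147.5) from centroid. f_tx = M·y/J = 330.3 N/mm; f_ty = M·x/J = 173.6 N/mm.
Resultant f_max = √[f_tx² + (f_v + f_ty)²] = √[330.3² + (108 + 173.6)²] = 434 N/mm.
Capacity per unit length: r_n/Ω = (1/2.0) × 0.6 × 430 × (0.707 × 12) = 1094 N/mm.
434 ≤ 1094 → adequate.

f_max ≈ 434 N/mm; adequate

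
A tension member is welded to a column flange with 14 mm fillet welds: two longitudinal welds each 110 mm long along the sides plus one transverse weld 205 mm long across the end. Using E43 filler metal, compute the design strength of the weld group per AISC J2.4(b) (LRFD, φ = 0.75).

φR_n ≈ 947 kN

E43XX → F_EXX = 430 MPa.
t_e = 0.707 × 14 = 9.898 mm.
R_nwl = 0.6 × 430 × 9.898 × 220 × 10⁻³ = 561.8 kN (longitudinal, 2 welds).
R_nwt = 0.6 × 430 × 9.898 × 205 × 10⁻³ = 523.5 kN (transverse, base value).
(i) R_nwl + R_nwt = 1085 kN; (ii) 0.85 R_nwl + 1.5 R_nwt = 1263 kN.
R_n = max = 1263 kN [governs: (ii)]; φR_n = 947.1 kN.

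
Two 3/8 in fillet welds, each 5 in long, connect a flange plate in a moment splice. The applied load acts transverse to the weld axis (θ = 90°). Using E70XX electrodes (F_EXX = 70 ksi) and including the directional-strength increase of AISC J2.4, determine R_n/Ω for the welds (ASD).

t_e = 0.707 × 0.375 = 0.2651 in; A_we = 0.2651 × 10 = 2.651 in².
Directional factor: 1.0 + 0.5 sin^1.5(90°) = 1.5.
F_nw = 0.6 × 70 × 1.5 = 63 ksi.
R_n/Ω = (63 × 2.651) / 2.0 = 83.51 kips.

R_n/Ω ≈ 83.5 kips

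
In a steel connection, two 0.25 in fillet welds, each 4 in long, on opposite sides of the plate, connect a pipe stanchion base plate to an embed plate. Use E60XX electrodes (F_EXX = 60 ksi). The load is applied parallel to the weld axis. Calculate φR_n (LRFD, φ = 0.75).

φR_n ≈ 38.2 kips

Effective throat t_e = 0.707 × 0.25 = 0.1767 in.
Total length L = 8 in; A_we = 0.1767 × 8 = 1.414 in².
F_nw = 0.6 F_EXX = 0.6 × 60 = 36 ksi.
φR_n = 0.75 × 36 × 1.414 = 38.18 kips.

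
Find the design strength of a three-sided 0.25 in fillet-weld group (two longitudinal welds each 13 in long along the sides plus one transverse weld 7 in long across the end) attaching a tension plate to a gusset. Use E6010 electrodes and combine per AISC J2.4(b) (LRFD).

φR_n ≈ 157 kips

E60XX → F_EXX = 60 ksi.
t_e = 0.707 × 0.25 = 0.1767 in.
R_nwl = 0.6 × 60 × 0.1767 × 26 = 165.4 kips (longitudinal, 2 welds).
R_nwt = 0.6 × 60 × 0.1767 × 7 = 44.54 kips (transverse, base value).
(i) R_nwl + R_nwt = 210 kips; (ii) 0.85 R_nwl + 1.5 R_nwt = 207.4 kips.
R_n = max = 210 kips [governs: (i)]; φR_n = 157.5 kips.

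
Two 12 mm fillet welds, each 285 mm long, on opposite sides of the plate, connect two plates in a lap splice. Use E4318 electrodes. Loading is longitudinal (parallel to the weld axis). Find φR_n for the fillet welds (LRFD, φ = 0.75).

φR_n ≈ 936 kN

E43XX → F_EXX = 430 MPa.
Effective throat t_e = 0.707 × 12 = 8.484 mm.
Total length L = 570 mm; A_we = 8.484 × 570 = 4836 mm².
F_nw = 0.6 F_EXX = 0.6 × 430 = 258 MPa.
φR_n = 0.75 × 258 × 4836 × 10⁻³ = 935.7 kN.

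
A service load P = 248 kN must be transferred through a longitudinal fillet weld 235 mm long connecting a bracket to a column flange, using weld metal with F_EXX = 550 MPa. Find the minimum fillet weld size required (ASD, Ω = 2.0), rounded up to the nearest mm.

Total weld length L = 235 mm.
Required throat t_e = P × Ω / (0.6 F_EXX × L) = 248 × 2.0 / (0.6 × 550 × 235 × 10⁻³) = 6.396 mm.
Required leg w = t_e / 0.707 = 9.046 mm → use 10 mm.

w = 10 mm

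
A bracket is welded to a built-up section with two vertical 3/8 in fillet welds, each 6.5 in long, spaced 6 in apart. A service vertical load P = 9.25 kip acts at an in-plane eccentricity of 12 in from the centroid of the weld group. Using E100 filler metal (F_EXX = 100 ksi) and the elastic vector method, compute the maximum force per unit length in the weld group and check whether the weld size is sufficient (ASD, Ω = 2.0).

f_max ≈ 3.54 kip/in; adequate

Total weld length L_w = 13 in. Treat welds as unit-width lines.
Polar moment about centroid: J = 2[d³/12 + d(b/2)²] = 2[6.5³/12 + 6.5×3²] = 162.8 in³.
Direct shear f_v = P/L_w = 9.25 / 13 = 0.7115 kip/in (vertical).
Torsion M = P·e = 9.25 × 12 = 111 kip·in.
Critical point at (x, y) = (3, 3.25) from centroid. f_tx = M·y/J = 2.216 kip/in; f_ty = M·x/J = 2.046 kip/in.
Resultant f_max = √[f_tx² + (f_v + f_ty)²] = √[2.216² + (0.7115 + 2.046)²] = 3.538 kip/in.
Capacity per unit length: r_n/Ω = (1/2.0) × 0.6 × 100 × (0.707 × 0.375) = 7.954 kip/in.
3.538 ≤ 7.954 → adequate.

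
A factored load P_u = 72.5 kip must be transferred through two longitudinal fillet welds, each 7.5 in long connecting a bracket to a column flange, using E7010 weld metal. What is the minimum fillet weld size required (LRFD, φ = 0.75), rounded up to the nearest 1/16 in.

w = 1/4 in

E70XX → F_EXX = 70 ksi.
Total weld length L = 15 in.
Required throat t_e = P_u / (φ × 0.6 F_EXX × L) = 72.5 / (0.75 × 0.6 × 70 × 15) = 0.1534 in.
Required leg w = t_e / 0.707 = 0.217 in → use 1/4 in.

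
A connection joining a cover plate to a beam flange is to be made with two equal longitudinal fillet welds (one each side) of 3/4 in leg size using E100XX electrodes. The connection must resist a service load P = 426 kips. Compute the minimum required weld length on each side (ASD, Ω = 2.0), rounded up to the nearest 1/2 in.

L = 13.5 in on each side

E100XX → F_EXX = 100 ksi.
Throat t_e = 0.707 × 0.75 = 0.5302 in.
r_n/Ω = (0.6 × 100 × 0.5302) / 2.0 = 15.91 kip/in.
L_req = P / (r_n/Ω) = 426 / 15.91 = 26.78 in total.
Per side: 26.78 / 2 = 13.39 in.
Round up → use L = 13.5 in on each side.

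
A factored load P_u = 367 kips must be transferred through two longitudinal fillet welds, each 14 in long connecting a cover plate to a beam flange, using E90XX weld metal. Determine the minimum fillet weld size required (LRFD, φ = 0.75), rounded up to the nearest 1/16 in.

E90XX → F_EXX = 90 ksi.
Total weld length L = 28 in.
Required throat t_e = P_u / (φ × 0.6 F_EXX × L) = 367 / (0.75 × 0.6 × 90 × 28) = 0.3236 in.
Required leg w = t_e / 0.707 = 0.4578 in → use 1/2 in.

w = 1/2 in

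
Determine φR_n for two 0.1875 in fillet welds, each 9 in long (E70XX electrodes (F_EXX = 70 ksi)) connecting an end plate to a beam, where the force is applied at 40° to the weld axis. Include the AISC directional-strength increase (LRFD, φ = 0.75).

φR_n ≈ 94.5 kip

t_e = 0.707 × 0.1875 = 0.1326 in; A_we = 0.1326 × 18 = 2.386 in².
Directional factor: 1.0 + 0.5 sin^1.5(40°) = 1.258.
F_nw = 0.6 × 70 × 1.258 = 52.82 ksi.
φR_n = 0.75 × 52.82 × 2.386 = 94.53 kip.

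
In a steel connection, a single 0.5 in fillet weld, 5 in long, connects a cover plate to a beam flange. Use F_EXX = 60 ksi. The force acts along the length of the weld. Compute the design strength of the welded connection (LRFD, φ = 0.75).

Effective throat t_e = 0.707 × 0.5 = 0.3535 in.
Total length L = 5 in; A_we = 0.3535 × 5 = 1.767 in².
F_nw = 0.6 F_EXX = 0.6 × 60 = 36 ksi.
φR_n = 0.75 × 36 × 1.767 = 47.72 kips.

φR_n ≈ 47.7 kips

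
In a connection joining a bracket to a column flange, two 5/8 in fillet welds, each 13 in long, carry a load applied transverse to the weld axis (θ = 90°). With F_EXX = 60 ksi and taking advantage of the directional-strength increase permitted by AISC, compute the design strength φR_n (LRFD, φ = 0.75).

t_e = 0.707 × 0.625 = 0.4419 in; A_we = 0.4419 × 26 = 11.49 in².
Directional factor: 1.0 + 0.5 sin^1.5(90°) = 1.5.
F_nw = 0.6 × 60 × 1.5 = 54 ksi.
φR_n = 0.75 × 54 × 11.49 = 465.3 kips.

φR_n ≈ 465 kips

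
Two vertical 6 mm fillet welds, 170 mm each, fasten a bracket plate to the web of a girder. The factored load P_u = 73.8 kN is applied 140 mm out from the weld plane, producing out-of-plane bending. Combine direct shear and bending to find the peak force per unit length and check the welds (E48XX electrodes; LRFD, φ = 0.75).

E48XX → F_EXX = 480 MPa.
L_w = 2 × 170 = 340 mm; section modulus (unit throat) S = 2 × L²/6 = 9633 mm².
Direct shear f_v = P/L_w = 73.8×10³/340 = 217.1 N/mm.
Moment M = P × e = 73.8×10³ × 140 = 10332000 N·mm; bending f_b = M/S = 1073 N/mm.
f_max = √(f_v² + f_b²) = √(217.1² + 1073²) = 1094 N/mm.
φr_n = 0.75 × 0.6 × 480 × (0.707 × 6) = 916.3 N/mm → NOT adequate.

f_max ≈ 1090 N/mm; NOT adequate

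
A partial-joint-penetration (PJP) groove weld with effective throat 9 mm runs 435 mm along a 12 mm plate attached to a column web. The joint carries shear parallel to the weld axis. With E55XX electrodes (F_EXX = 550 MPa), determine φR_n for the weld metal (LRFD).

Effective throat (given) t_e = 9 mm.
A_we = 9 × 435 = 3915 mm².
F_nw = 0.6 F_EXX = 330 MPa.
φR_n = 0.75 × 330 × 3915 × 10⁻³ = 969 kN.

φR_n ≈ 969 kN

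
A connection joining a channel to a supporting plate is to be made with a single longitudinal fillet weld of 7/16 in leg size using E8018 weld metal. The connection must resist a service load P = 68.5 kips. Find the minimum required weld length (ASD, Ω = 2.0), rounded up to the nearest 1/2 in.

E80XX → F_EXX = 80 ksi.
Throat t_e = 0.707 × 0.4375 = 0.3093 in.
r_n/Ω = (0.6 × 80 × 0.3093) / 2.0 = 7.423 kip/in.
L_req = P / (r_n/Ω) = 68.5 / 7.423 = 9.227 in total.
Round up → use L = 9.5 in.

L = 9.5 in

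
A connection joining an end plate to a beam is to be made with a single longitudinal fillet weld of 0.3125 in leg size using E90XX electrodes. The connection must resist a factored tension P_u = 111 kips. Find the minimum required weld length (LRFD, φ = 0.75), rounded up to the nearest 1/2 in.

L = 12.5 in

E90XX → F_EXX = 90 ksi.
Throat t_e = 0.707 × 0.3125 = 0.2209 in.
φr_n = 0.75 × 0.6 × 90 × 0.2209 = 8.948 kips/in.
L_req = P_u / φr_n = 111 / 8.948 = 12.41 in total.
Round up → use L = 12.5 in.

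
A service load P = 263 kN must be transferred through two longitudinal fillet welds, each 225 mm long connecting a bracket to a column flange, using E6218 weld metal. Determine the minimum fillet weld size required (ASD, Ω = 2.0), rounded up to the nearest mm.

w = 5 mm

E62XX → F_EXX = 620 MPa.
Total weld length L = 450 mm.
Required throat t_e = P × Ω / (0.6 F_EXX × L) = 263 × 2.0 / (0.6 × 620 × 450 × 10⁻³) = 3.142 mm.
Required leg w = t_e / 0.707 = 4.444 mm → use 5 mm.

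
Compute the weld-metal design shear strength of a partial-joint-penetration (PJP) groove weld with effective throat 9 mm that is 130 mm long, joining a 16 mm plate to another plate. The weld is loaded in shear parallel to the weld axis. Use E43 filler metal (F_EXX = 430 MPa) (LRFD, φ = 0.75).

φR_n ≈ 226 kN

Effective throat (given) t_e = 9 mm.
A_we = 9 × 130 = 1170 mm².
F_nw = 0.6 F_EXX = 258 MPa.
φR_n = 0.75 × 258 × 1170 × 10⁻³ = 226.4 kN.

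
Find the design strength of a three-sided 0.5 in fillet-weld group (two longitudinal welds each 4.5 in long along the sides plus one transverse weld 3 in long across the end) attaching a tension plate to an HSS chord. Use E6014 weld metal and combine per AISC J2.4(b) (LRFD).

E60XX → F_EXX = 60 ksi.
t_e = 0.707 × 0.5 = 0.3535 in.
R_nwl = 0.6 × 60 × 0.3535 × 9 = 114.5 kip (longitudinal, 2 welds).
R_nwt = 0.6 × 60 × 0.3535 × 3 = 38.18 kip (transverse, base value).
(i) R_nwl + R_nwt = 152.7 kip; (ii) 0.85 R_nwl + 1.5 R_nwt = 154.6 kip.
R_n = max = 154.6 kip [governs: (ii)]; φR_n = 116 kip.

φR_n ≈ 116 kip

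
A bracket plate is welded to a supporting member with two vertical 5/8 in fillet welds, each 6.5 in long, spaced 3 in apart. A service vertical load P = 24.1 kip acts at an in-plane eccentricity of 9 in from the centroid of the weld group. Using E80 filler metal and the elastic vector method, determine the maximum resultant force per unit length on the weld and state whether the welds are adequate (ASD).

f_max ≈ 11.3 kip/in; NOT adequate

E80XX → F_EXX = 80 ksi.
Total weld length L_w = 13 in. Treat welds as unit-width lines.
Polar moment about centroid: J = 2[d³/12 + d(b/2)²] = 2[6.5³/12 + 6.5×1.5²] = 75.02 in³.
Direct shear f_v = P/L_w = 24.1 / 13 = 1.854 kip/in (vertical).
Torsion M = P·e = 24.1 × 9 = 216.9 kip·in.
Critical point at (x, y) = (1.5, 3.25) from centroid. f_tx = M·y/J = 9.396 kip/in; f_ty = M·x/J = 4.337 kip/in.
Resultant f_max = √[f_tx² + (f_v + f_ty)²] = √[9.396² + (1.854 + 4.337)²] = 11.25 kip/in.
Capacity per unit length: r_n/Ω = (1/2.0) × 0.6 × 80 × (0.707 × 0.625) = 10.6 kip/in.
11.25 > 10.6 → NOT adequate.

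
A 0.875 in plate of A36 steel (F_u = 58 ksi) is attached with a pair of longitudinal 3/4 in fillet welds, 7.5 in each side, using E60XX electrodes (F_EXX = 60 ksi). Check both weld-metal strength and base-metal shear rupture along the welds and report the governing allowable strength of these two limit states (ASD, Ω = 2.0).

R_n/Ω ≈ 143 kip (weld metal governs)

t_e = 0.707 × 0.75 = 0.5302 in; L = 15 in.
Weld metal: R_n/Ω = (1/2.0) × 0.6 × 60 × 0.5302 × 15 = 143.2 kip.
Base metal (shear rupture): R_n/Ω = (1/2.0) × 0.6 × 58 × 0.875 × 15 = 228.4 kip.
Governing: weld metal.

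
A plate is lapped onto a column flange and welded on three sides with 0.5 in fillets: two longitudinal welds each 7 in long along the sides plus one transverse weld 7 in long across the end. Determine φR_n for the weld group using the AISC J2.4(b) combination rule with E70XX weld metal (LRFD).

φR_n ≈ 249 kip

E70XX → F_EXX = 70 ksi.
t_e = 0.707 × 0.5 = 0.3535 in.
R_nwl = 0.6 × 70 × 0.3535 × 14 = 207.9 kip (longitudinal, 2 welds).
R_nwt = 0.6 × 70 × 0.3535 × 7 = 103.9 kip (transverse, base value).
(i) R_nwl + R_nwt = 311.8 kip; (ii) 0.85 R_nwl + 1.5 R_nwt = 332.6 kip.
R_n = max = 332.6 kip [governs: (ii)]; φR_n = 249.4 kip.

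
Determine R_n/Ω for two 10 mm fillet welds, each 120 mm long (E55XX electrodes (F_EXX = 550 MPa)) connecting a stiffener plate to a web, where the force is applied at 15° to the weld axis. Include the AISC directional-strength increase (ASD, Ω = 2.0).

t_e = 0.707 × 10 = 7.07 mm; A_we = 7.07 × 240 = 1697 mm².
Directional factor: 1.0 + 0.5 sin^1.5(15°) = 1.066.
F_nw = 0.6 × 550 × 1.066 = 351.7 MPa.
R_n/Ω = (351.7 × 1697) / 2.0 × 10⁻³ = 298.4 kN.

R_n/Ω ≈ 298 kN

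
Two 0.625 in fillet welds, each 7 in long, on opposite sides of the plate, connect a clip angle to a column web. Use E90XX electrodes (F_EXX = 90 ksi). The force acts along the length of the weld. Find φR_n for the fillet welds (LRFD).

φR_n ≈ 251 kip

Effective throat t_e = 0.707 × 0.625 = 0.4419 in.
Total length L = 14 in; A_we = 0.4419 × 14 = 6.186 in².
F_nw = 0.6 F_EXX = 0.6 × 90 = 54 ksi.
φR_n = 0.75 × 54 × 6.186 = 250.5 kip.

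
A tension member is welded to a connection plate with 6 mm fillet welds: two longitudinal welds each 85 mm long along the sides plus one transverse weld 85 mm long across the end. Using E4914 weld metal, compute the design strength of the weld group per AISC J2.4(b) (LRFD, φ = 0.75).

E49XX → F_EXX = 490 MPa.
t_e = 0.707 × 6 = 4.242 mm.
R_nwl = 0.6 × 490 × 4.242 × 170 × 10⁻³ = 212 kN (longitudinal, 2 welds).
R_nwt = 0.6 × 490 × 4.242 × 85 × 10⁻³ = 106 kN (transverse, base value).
(i) R_nwl + R_nwt = 318 kN; (ii) 0.85 R_nwl + 1.5 R_nwt = 339.2 kN.
R_n = max = 339.2 kN [governs: (ii)]; φR_n = 254.4 kN.

φR_n ≈ 254 kN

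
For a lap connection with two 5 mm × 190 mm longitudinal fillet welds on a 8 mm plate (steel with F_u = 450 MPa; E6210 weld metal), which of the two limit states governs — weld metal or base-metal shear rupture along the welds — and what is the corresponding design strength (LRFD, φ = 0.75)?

φR_n ≈ 375 kN (weld metal governs)

E62XX → F_EXX = 620 MPa.
t_e = 0.707 × 5 = 3.535 mm; L = 380 mm.
Weld metal: φR_n = 0.75 × 0.6 × 620 × 3.535 × 380 × 10⁻³ = 374.8 kN.
Base metal (shear rupture): φR_n = 0.75 × 0.6 × 450 × 8 × 380 × 10⁻³ = 615.6 kN.
Governing: weld metal.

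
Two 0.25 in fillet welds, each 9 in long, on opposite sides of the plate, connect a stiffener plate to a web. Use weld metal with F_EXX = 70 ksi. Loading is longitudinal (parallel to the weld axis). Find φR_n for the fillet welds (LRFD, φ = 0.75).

Effective throat t_e = 0.707 × 0.25 = 0.1767 in.
Total length L = 18 in; A_we = 0.1767 × 18 = 3.181 in².
F_nw = 0.6 F_EXX = 0.6 × 70 = 42 ksi.
φR_n = 0.75 × 42 × 3.181 = 100.2 kips.

φR_n ≈ 100 kips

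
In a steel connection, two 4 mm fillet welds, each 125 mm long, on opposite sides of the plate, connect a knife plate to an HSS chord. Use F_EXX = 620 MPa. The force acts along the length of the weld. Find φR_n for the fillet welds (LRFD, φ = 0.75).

Effective throat t_e = 0.707 × 4 = 2.828 mm.
Total length L = 250 mm; A_we = 2.828 × 250 = 707 mm².
F_nw = 0.6 F_EXX = 0.6 × 620 = 372 MPa.
φR_n = 0.75 × 372 × 707 × 10⁻³ = 197.3 kN.

φR_n ≈ 197 kN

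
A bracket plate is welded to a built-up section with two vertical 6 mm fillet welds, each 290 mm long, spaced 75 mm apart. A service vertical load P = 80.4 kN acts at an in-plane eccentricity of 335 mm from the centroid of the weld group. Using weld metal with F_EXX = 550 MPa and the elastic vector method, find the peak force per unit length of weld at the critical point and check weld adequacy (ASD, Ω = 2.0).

f_max ≈ 872 N/mm; NOT adequate

Total weld length L_w = 580 mm. Treat welds as unit-width lines.
Polar moment about centroid: J = 2[d³/12 + d(b/2)²] = 2[290³/12 + 290×37.5²] = 4880000 mm³.
Direct shear f_v = P/L_w = 80.4×10³ / 580 = 138.6 N/mm (vertical).
Torsion M = P·e = 80.4×10³ × 335 = 26934000 N·mm.
Critical point at (x, y) = (37.5, 145) from centroid. f_tx = M·y/J = 800.2 N/mm; f_ty = M·x/J = 207 N/mm.
Resultant f_max = √[f_tx² + (f_v + f_ty)²] = √[800.2² + (138.6 + 207)²] = 871.6 N/mm.
Capacity per unit length: r_n/Ω = (1/2.0) × 0.6 × 550 × (0.707 × 6) = 699.9 N/mm.
871.6 > 699.9 → NOT adequate.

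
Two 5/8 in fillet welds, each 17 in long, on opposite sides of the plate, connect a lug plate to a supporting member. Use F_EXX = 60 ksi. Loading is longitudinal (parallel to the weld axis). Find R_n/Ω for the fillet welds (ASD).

R_n/Ω ≈ 270 kips

Effective throat t_e = 0.707 × 0.625 = 0.4419 in.
Total length L = 34 in; A_we = 0.4419 × 34 = 15.02 in².
F_nw = 0.6 F_EXX = 0.6 × 60 = 36 ksi.
R_n = 36 × 15.02 = 540.9 kips; R_n/Ω = 540.9/2.0 = 270.4 kips.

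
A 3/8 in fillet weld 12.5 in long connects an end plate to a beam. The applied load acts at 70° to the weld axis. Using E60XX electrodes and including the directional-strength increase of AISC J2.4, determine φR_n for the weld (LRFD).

E60XX → F_EXX = 60 ksi.
t_e = 0.707 × 0.375 = 0.2651 in; A_we = 0.2651 × 12.5 = 3.314 in².
Directional factor: 1.0 + 0.5 sin^1.5(70°) = 1.455.
F_nw = 0.6 × 60 × 1.455 = 52.4 ksi.
φR_n = 0.75 × 52.4 × 3.314 = 130.2 kip.

φR_n ≈ 130 kip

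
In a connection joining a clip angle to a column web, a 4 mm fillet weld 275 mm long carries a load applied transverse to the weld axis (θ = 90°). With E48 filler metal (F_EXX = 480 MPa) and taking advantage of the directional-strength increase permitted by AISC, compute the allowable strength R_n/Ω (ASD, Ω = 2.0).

t_e = 0.707 × 4 = 2.828 mm; A_we = 2.828 × 275 = 777.7 mm².
Directional factor: 1.0 + 0.5 sin^1.5(90°) = 1.5.
F_nw = 0.6 × 480 × 1.5 = 432 MPa.
R_n/Ω = (432 × 777.7) / 2.0 × 10⁻³ = 168 kN.

R_n/Ω ≈ 168 kN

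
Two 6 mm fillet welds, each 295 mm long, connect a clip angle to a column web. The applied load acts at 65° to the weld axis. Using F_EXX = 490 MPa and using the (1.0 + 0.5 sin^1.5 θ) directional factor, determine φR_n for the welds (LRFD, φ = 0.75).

φR_n ≈ 790 kN

t_e = 0.707 × 6 = 4.242 mm; A_we = 4.242 × 590 = 2503 mm².
Directional factor: 1.0 + 0.5 sin^1.5(65°) = 1.431.
F_nw = 0.6 × 490 × 1.431 = 420.8 MPa.
φR_n = 0.75 × 420.8 × 2503 × 10⁻³ = 789.9 kN.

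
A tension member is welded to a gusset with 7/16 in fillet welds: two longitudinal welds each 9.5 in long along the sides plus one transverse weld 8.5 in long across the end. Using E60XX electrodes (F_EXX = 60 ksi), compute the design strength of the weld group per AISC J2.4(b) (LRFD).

t_e = 0.707 × 0.4375 = 0.3093 in.
R_nwl = 0.6 × 60 × 0.3093 × 19 = 211.6 kips (longitudinal, 2 welds).
R_nwt = 0.6 × 60 × 0.3093 × 8.5 = 94.65 kips (transverse, base value).
(i) R_nwl + R_nwt = 306.2 kips; (ii) 0.85 R_nwl + 1.5 R_nwt = 321.8 kips.
R_n = max = 321.8 kips [governs: (ii)]; φR_n = 241.4 kips.

φR_n ≈ 241 kips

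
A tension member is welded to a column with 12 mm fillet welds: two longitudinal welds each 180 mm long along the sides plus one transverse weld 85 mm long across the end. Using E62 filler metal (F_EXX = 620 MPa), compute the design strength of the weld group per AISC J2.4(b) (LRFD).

φR_n ≈ 1050 kN

t_e = 0.707 × 12 = 8.484 mm.
R_nwl = 0.6 × 620 × 8.484 × 360 × 10⁻³ = 1136 kN (longitudinal, 2 welds).
R_nwt = 0.6 × 620 × 8.484 × 85 × 10⁻³ = 268.3 kN (transverse, base value).
(i) R_nwl + R_nwt = 1404 kN; (ii) 0.85 R_nwl + 1.5 R_nwt = 1368 kN.
R_n = max = 1404 kN [governs: (i)]; φR_n = 1053 kN.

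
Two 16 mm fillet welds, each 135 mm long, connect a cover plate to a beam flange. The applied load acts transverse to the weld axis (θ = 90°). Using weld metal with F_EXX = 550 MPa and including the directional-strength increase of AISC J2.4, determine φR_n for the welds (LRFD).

t_e = 0.707 × 16 = 11.31 mm; A_we = 11.31 × 270 = 3054 mm².
Directional factor: 1.0 + 0.5 sin^1.5(90°) = 1.5.
F_nw = 0.6 × 550 × 1.5 = 495 MPa.
φR_n = 0.75 × 495 × 3054 × 10⁻³ = 1134 kN.

φR_n ≈ 1130 kN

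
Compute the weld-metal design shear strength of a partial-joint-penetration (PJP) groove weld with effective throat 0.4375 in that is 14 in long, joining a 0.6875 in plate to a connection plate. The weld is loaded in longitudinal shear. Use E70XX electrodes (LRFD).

E70XX → F_EXX = 70 ksi.
Effective throat (given) t_e = 0.4375 in.
A_we = 0.4375 × 14 = 6.125 in².
F_nw = 0.6 F_EXX = 42 ksi.
φR_n = 0.75 × 42 × 6.125 = 192.9 kip.

φR_n ≈ 193 kip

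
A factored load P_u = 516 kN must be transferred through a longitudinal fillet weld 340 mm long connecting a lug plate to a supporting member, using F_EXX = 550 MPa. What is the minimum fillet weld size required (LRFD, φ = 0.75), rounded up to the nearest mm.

Total weld length L = 340 mm.
Required throat t_e = P_u / (φ × 0.6 F_EXX × L) = 516 / (0.75 × 0.6 × 550 × 340 × 10⁻³) = 6.132 mm.
Required leg w = t_e / 0.707 = 8.673 mm → use 9 mm.

w = 9 mm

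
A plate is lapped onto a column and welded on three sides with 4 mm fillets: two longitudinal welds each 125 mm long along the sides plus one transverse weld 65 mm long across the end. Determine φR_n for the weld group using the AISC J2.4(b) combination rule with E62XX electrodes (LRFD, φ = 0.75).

φR_n ≈ 249 kN

E62XX → F_EXX = 620 MPa.
t_e = 0.707 × 4 = 2.828 mm.
R_nwl = 0.6 × 620 × 2.828 × 250 × 10⁻³ = 263 kN (longitudinal, 2 welds).
R_nwt = 0.6 × 620 × 2.828 × 65 × 10⁻³ = 68.38 kN (transverse, base value).
(i) R_nwl + R_nwt = 331.4 kN; (ii) 0.85 R_nwl + 1.5 R_nwt = 326.1 kN.
R_n = max = 331.4 kN [governs: (i)]; φR_n = 248.5 kN.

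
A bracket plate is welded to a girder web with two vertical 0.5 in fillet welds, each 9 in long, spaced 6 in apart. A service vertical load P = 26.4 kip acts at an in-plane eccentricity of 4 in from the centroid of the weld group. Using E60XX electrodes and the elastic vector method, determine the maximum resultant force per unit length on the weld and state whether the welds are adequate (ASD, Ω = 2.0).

E60XX → F_EXX = 60 ksi.
Total weld length L_w = 18 in. Treat welds as unit-width lines.
Polar moment about centroid: J = 2[d³/12 + d(b/2)²] = 2[9³/12 + 9×3²] = 283.5 in³.
Direct shear f_v = P/L_w = 26.4 / 18 = 1.467 kip/in (vertical).
Torsion M = P·e = 26.4 × 4 = 105.6 kip·in.
Critical point at (x, y) = (3, 4.5) from centroid. f_tx = M·y/J = 1.676 kip/in; f_ty = M·x/J = 1.117 kip/in.
Resultant f_max = √[f_tx² + (f_v + f_ty)²] = √[1.676² + (1.467 + 1.117)²] = 3.08 kip/in.
Capacity per unit length: r_n/Ω = (1/2.0) × 0.6 × 60 × (0.707 × 0.5) = 6.363 kip/in.
3.08 ≤ 6.363 → adequate.

f_max ≈ 3.08 kip/in; adequate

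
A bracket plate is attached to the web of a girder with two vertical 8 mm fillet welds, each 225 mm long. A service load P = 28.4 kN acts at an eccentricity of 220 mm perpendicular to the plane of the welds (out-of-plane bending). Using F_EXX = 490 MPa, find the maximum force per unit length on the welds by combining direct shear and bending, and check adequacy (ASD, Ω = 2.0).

L_w = 2 × 225 = 450 mm; section modulus (unit throat) S = 2 × L²/6 = 16880 mm².
Direct shear f_v = P/L_w = 28.4×10³/450 = 63.11 N/mm.
Moment M = P × e = 28.4×10³ × 220 = 6248000 N·mm; bending f_b = M/S = 370.3 N/mm.
f_max = √(f_v² + f_b²) = √(63.11² + 370.3²) = 375.6 N/mm.
r_n/Ω = (1/2.0) × 0.6 × 490 × (0.707 × 8) = 831.4 N/mm → adequate.

f_max ≈ 376 N/mm; adequate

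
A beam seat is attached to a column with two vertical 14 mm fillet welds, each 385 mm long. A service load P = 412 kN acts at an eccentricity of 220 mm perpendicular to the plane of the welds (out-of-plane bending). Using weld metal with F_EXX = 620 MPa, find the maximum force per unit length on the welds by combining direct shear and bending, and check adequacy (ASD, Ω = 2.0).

f_max ≈ 1910 N/mm; NOT adequate

L_w = 2 × 385 = 770 mm; section modulus (unit throat) S = 2 × L²/6 = 49410 mm².
Direct shear f_v = P/L_w = 412×10³/770 = 535.1 N/mm.
Moment M = P × e = 412×10³ × 220 = 90640000 N·mm; bending f_b = M/S = 1835 N/mm.
f_max = √(f_v² + f_b²) = √(535.1² + 1835²) = 1911 N/mm.
r_n/Ω = (1/2.0) × 0.6 × 620 × (0.707 × 14) = 1841 N/mm → NOT adequate.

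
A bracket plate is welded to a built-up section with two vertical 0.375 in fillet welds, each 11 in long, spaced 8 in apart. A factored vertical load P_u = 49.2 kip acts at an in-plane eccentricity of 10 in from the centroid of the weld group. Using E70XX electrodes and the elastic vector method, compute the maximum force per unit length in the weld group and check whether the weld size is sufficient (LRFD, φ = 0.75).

E70XX → F_EXX = 70 ksi.
Total weld length L_w = 22 in. Treat welds as unit-width lines.
Polar moment about centroid: J = 2[d³/12 + d(b/2)²] = 2[11³/12 + 11×4²] = 573.8 in³.
Direct shear f_v = P/L_w = 49.2 / 22 = 2.236 kip/in (vertical).
Torsion M = P·e = 49.2 × 10 = 492 kip·in.
Critical point at (x, y) = (4, 5.5) from centroid. f_tx = M·y/J = 4.716 kip/in; f_ty = M·x/J = 3.43 kip/in.
Resultant f_max = √[f_tx² + (f_v + f_ty)²] = √[4.716² + (2.236 + 3.43)²] = 7.372 kip/in.
Capacity per unit length: φr_n = 0.75 × 0.6 × 70 × (0.707 × 0.375) = 8.351 kip/in.
7.372 ≤ 8.351 → adequate.

f_max ≈ 7.37 kip/in; adequate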